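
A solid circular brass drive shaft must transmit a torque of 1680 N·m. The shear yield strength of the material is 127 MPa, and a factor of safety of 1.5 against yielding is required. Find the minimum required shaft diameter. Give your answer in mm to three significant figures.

d = 46.6 mm

Allowable shear stress τ_allow = 127/1.5 = 84.67 MPa.
For a solid shaft τ = 16T/(πd³), so d³ = 16T/(π τ_allow) = 16×1680000/(π×84.67) = 101100 mm³.
d = (101100)^(1/3) = 46.58 mm.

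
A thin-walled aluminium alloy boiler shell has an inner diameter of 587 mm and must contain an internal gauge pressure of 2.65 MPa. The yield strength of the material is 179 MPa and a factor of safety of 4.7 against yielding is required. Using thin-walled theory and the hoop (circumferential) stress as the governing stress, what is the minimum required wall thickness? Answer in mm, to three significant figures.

σ_allow = 179/4.7 = 38.09 MPa.
Hoop stress σ_h = pD/(2t), so t = pD/(2σ_allow) = 2.65×587/(2×38.09) = 20.42 mm.

t = 20.4 mm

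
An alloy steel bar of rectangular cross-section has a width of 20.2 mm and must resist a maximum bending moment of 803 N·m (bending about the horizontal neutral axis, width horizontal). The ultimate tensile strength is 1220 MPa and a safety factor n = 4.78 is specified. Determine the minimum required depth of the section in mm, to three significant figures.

h = 30.6 mm

σ_allow = 1220/4.78 = 255.2 MPa.
For a rectangular section σ = 6M/(bh²), so h² = 6M/(b σ_allow) = 6×803000/(20.2×255.2) = 934.5 mm².
h = 30.57 mm.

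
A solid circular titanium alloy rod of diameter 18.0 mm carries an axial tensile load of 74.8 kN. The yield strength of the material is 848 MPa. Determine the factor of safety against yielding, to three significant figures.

n = 2.88

A = πd²/4 = 254.5 mm².
σ = F/A = 74800/254.5 = 293.9 MPa.
n = 848/293.9 = 2.885.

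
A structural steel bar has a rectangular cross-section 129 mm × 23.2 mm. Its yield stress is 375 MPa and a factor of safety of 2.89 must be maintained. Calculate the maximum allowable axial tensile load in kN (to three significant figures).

F_allow = 388 kN

σ_allow = 375/2.89 = 129.8 MPa.
A = 129×23.2 = 2993 mm².
F_allow = σ_allow × A = 129.8×2993 = 388300 N.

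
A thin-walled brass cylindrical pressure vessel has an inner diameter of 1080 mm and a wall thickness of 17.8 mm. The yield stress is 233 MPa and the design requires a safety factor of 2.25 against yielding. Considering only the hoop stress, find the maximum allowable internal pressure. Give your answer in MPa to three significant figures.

σ_allow = 233/2.25 = 103.6 MPa.
σ_h = pD/(2t) → p_allow = 2σ_allow t/D = 2×103.6×17.8/1080 = 3.413 MPa.

p_allow = 3.41 MPa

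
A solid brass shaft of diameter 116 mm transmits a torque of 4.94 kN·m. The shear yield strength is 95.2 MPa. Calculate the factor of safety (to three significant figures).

n = 5.91

τ = 16T/(πd³) = 16×4940000/(π×116³) = 16.12 MPa.
n = τ_limit/τ = 95.2/16.12 = 5.906.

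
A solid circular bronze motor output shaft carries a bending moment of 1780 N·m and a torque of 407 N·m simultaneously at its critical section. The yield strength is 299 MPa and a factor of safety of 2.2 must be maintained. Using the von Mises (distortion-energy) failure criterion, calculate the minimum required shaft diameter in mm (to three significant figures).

σ_allow = σ_y/n = 299/2.2 = 135.9 MPa.
For a solid shaft σ_b = 32M/(πd³) and τ = 16T/(πd³), so the von Mises stress is σ' = (16/πd³)·√(4M²+3T²).
√(4M²+3T²) = √(4×(1.780×10^6)² + 3×(407000)²) = 3.629×10^6 N·mm.
d³ = 16×3.629×10^6/(π×135.9) = 136000 mm³.
d = 51.43 mm.

d = 51.4 mm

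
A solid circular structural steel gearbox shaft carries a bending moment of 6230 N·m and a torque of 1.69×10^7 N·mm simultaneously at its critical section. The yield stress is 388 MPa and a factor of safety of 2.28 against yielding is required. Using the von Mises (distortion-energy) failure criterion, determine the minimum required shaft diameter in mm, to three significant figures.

σ_allow = σ_y/n = 388/2.28 = 170.2 MPa.
For a solid shaft σ_b = 32M/(πd³) and τ = 16T/(πd³), so the von Mises stress is σ' = (16/πd³)·√(4M²+3T²).
√(4M²+3T²) = √(4×(6.230×10^6)² + 3×(1.690×10^7)²) = 3.181×10^7 N·mm.
d³ = 16×3.181×10^7/(π×170.2) = 952100 mm³.
d = 98.38 mm.

d = 98.4 mm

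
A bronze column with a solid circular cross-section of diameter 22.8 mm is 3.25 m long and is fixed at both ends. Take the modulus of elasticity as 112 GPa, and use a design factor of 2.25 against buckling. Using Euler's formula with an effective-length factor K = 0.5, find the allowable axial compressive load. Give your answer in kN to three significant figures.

P_allow = 2.47 kN

I = πd⁴/64 = π×22.8⁴/64 = 13270 mm⁴.
Effective length L_e = KL = 0.5×3.25 m = 1625 mm.
Euler critical load P_cr = π²EI/L_e² = π²×112000×13270/1625² = 5553 N.
P_allow = P_cr/n = 5553/2.25 = 2468 N.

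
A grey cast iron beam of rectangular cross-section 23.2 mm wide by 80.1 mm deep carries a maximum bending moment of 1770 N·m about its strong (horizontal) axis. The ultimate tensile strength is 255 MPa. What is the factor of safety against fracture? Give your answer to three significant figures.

Section modulus S = bh²/6 = 23.2×80.1²/6 = 24810 mm³.
σ = M/S = 1770000/24810 = 71.35 MPa.
n = 255/71.35 = 3.574.

n = 3.57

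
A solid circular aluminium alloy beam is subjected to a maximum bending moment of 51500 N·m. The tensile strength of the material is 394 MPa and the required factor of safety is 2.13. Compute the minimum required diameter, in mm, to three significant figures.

d = 142 mm

σ_allow = 394/2.13 = 185.0 MPa.
For a solid circular section σ = 32M/(πd³), so d³ = 32M/(π σ_allow) = 32×5.1500×10^7/(π×185.0) = 2.836×10^6 mm³.
d = 141.5 mm.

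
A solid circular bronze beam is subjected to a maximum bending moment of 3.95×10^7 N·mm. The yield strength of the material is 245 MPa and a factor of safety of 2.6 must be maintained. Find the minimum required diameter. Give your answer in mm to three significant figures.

σ_allow = 245/2.6 = 94.23 MPa.
For a solid circular section σ = 32M/(πd³), so d³ = 32M/(π σ_allow) = 32×3.9500×10^7/(π×94.23) = 4.270×10^6 mm³.
d = 162.2 mm.

d = 162 mm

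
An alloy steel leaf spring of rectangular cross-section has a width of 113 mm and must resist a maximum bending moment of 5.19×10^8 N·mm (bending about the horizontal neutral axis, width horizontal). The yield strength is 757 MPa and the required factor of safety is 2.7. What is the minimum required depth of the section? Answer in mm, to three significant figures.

h = 314 mm

σ_allow = 757/2.7 = 280.4 MPa.
For a rectangular section σ = 6M/(bh²), so h² = 6M/(b σ_allow) = 6×5.1900×10^8/(113×280.4) = 98290 mm².
h = 313.5 mm.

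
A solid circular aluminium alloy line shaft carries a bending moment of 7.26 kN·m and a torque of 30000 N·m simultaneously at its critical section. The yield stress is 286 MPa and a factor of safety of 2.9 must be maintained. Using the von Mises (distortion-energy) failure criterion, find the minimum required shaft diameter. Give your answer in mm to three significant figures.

σ_allow = σ_y/n = 286/2.9 = 98.62 MPa.
For a solid shaft σ_b = 32M/(πd³) and τ = 16T/(πd³), so the von Mises stress is σ' = (16/πd³)·√(4M²+3T²).
√(4M²+3T²) = √(4×(7.260×10^6)² + 3×(3.000×10^7)²) = 5.395×10^7 N·mm.
d³ = 16×5.395×10^7/(π×98.62) = 2.786×10^6 mm³.
d = 140.7 mm.

d = 141 mm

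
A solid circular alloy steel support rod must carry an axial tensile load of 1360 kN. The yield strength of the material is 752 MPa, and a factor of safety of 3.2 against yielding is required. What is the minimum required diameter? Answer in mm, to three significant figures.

d = 85.8 mm

Allowable stress σ_allow = 752/3.2 = 235.0 MPa.
Required area A = F/σ_allow = 1360000/235.0 = 5787 mm².
A = πd²/4 → d = √(4A/π) = 85.84 mm.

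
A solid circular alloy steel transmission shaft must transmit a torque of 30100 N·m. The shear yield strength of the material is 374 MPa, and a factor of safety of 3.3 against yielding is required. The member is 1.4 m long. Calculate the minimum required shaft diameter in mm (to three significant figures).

Allowable shear stress τ_allow = 374/3.3 = 113.3 MPa.
For a solid shaft τ = 16T/(πd³), so d³ = 16T/(π τ_allow) = 16×3.0100×10^7/(π×113.3) = 1.353×10^6 mm³.
d = (1.353×10^6)^(1/3) = 110.6 mm.

d = 111 mm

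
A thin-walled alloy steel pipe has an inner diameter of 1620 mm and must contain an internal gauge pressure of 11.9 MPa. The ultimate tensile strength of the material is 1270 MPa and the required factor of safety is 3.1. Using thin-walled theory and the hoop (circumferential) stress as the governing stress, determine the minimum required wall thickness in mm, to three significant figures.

t = 23.5 mm

σ_allow = 1270/3.1 = 409.7 MPa.
Hoop stress σ_h = pD/(2t), so t = pD/(2σ_allow) = 11.9×1620/(2×409.7) = 23.53 mm.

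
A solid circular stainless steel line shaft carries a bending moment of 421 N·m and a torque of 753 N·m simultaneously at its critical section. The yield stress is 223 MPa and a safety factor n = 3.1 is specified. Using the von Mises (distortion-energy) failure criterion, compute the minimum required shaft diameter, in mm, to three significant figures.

d = 47.9 mm

σ_allow = σ_y/n = 223/3.1 = 71.94 MPa.
For a solid shaft σ_b = 32M/(πd³) and τ = 16T/(πd³), so the von Mises stress is σ' = (16/πd³)·√(4M²+3T²).
√(4M²+3T²) = √(4×(421000)² + 3×(753000)²) = 1.552×10^6 N·mm.
d³ = 16×1.552×10^6/(π×71.94) = 109900 mm³.
d = 47.90 mm.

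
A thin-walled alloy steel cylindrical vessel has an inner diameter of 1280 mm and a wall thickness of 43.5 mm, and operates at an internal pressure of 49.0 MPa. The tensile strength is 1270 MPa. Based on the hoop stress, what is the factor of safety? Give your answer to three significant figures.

σ_h = pD/(2t) = 49.0×1280/(2×43.5) = 720.9 MPa.
n = 1270/720.9 = 1.762.

n = 1.76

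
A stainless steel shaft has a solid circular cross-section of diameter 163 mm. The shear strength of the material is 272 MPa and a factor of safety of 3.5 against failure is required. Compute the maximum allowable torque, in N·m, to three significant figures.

T_allow = 66100 N·m

τ_allow = 272/3.5 = 77.71 MPa.
For a solid shaft T_allow = τ_allow·πd³/16; πd³/16 = π×163³/16 = 850300 mm³.
T_allow = 77.71×850300 = 6.608×10^7 N·mm = 66080 N·m.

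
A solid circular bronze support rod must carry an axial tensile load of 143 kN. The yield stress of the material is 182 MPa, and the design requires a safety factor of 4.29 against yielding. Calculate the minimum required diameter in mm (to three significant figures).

Allowable stress σ_allow = 182/4.29 = 42.42 MPa.
Required area A = F/σ_allow = 143000/42.42 = 3371 mm².
A = πd²/4 → d = √(4A/π) = 65.51 mm.

d = 65.5 mm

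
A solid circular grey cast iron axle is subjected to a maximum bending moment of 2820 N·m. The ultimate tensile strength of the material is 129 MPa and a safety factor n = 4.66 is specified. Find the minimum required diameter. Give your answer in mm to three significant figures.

σ_allow = 129/4.66 = 27.68 MPa.
For a solid circular section σ = 32M/(πd³), so d³ = 32M/(π σ_allow) = 32×2820000/(π×27.68) = 1.038×10^6 mm³.
d = 101.2 mm.

d = 101 mm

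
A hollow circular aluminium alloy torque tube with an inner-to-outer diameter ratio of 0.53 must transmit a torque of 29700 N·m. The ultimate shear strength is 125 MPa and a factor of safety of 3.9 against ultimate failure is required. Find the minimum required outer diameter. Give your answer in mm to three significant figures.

d_o = 172 mm

τ_allow = 125/3.9 = 32.05 MPa.
For a hollow shaft τ = 16T/[πd_o³(1−k⁴)] with k = 0.53, so 1−k⁴ = 0.9211.
d_o³ = 16T/[π τ_allow (1−k⁴)] = 16×2.9700×10^7/(π×32.05×0.9211) = 5.124×10^6 mm³.
d_o = 172.4 mm.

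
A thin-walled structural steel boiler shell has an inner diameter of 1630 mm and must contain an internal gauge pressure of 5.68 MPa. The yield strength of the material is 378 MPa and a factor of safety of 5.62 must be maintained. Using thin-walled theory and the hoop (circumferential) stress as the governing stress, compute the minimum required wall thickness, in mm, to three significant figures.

σ_allow = 378/5.62 = 67.26 MPa.
Hoop stress σ_h = pD/(2t), so t = pD/(2σ_allow) = 5.68×1630/(2×67.26) = 68.83 mm.

t = 68.8 mm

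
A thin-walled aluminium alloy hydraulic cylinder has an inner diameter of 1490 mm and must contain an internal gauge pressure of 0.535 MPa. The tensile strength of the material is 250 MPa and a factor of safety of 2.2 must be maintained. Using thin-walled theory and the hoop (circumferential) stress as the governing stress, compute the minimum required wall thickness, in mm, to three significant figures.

t = 3.51 mm

σ_allow = 250/2.2 = 113.6 MPa.
Hoop stress σ_h = pD/(2t), so t = pD/(2σ_allow) = 0.535×1490/(2×113.6) = 3.507 mm.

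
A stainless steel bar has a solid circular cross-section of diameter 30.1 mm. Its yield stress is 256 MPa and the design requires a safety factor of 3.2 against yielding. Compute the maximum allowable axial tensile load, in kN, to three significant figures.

F_allow = 56.9 kN

σ_allow = 256/3.2 = 80.00 MPa.
A = πd²/4 = π×30.1²/4 = 711.6 mm².
F_allow = σ_allow × A = 80.00×711.6 = 56930 N.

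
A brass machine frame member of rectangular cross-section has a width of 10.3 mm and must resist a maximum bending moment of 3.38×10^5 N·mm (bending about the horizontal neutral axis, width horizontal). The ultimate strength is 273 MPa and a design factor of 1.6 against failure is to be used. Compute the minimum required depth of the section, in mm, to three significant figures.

σ_allow = 273/1.6 = 170.6 MPa.
For a rectangular section σ = 6M/(bh²), so h² = 6M/(b σ_allow) = 6×338000/(10.3×170.6) = 1154 mm².
h = 33.97 mm.

h = 34.0 mm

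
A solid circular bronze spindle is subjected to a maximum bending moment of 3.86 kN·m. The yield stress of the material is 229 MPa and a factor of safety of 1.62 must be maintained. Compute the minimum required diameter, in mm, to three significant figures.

d = 65.3 mm

σ_allow = 229/1.62 = 141.4 MPa.
For a solid circular section σ = 32M/(πd³), so d³ = 32M/(π σ_allow) = 32×3860000/(π×141.4) = 278100 mm³.
d = 65.28 mm.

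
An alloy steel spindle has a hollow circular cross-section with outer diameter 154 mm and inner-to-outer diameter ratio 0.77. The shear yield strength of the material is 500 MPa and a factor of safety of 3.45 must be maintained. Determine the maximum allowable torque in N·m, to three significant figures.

τ_allow = 500/3.45 = 144.9 MPa.
For a hollow shaft T_allow = τ_allow·πd_o³(1−k⁴)/16 with 1−k⁴ = 0.6485, so πd_o³(1−k⁴)/16 = 465000 mm³.
T_allow = 144.9×465000 = 6.740×10^7 N·mm = 67400 N·m.

T_allow = 67400 N·m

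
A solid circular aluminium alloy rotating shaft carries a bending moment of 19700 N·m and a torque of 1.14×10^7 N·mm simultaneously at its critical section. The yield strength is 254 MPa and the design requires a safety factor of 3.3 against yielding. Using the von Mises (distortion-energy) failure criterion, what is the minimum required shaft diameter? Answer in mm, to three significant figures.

σ_allow = σ_y/n = 254/3.3 = 76.97 MPa.
For a solid shaft σ_b = 32M/(πd³) and τ = 16T/(πd³), so the von Mises stress is σ' = (16/πd³)·√(4M²+3T²).
√(4M²+3T²) = √(4×(1.970×10^7)² + 3×(1.140×10^7)²) = 4.407×10^7 N·mm.
d³ = 16×4.407×10^7/(π×76.97) = 2.916×10^6 mm³.
d = 142.9 mm.

d = 143 mm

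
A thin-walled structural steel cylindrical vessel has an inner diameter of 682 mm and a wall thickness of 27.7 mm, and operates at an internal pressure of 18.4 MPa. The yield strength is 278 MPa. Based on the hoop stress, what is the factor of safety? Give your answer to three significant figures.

n = 1.23

σ_h = pD/(2t) = 18.4×682/(2×27.7) = 226.5 MPa.
n = 278/226.5 = 1.227.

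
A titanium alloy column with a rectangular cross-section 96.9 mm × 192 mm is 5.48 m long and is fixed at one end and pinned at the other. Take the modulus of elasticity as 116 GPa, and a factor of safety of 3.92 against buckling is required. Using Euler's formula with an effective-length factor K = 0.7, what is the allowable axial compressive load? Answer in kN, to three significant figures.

P_allow = 289 kN

Buckling occurs about the weak axis: I_min = h·b³/12 = 192×96.9³/12 = 1.456×10^7 mm⁴ (b = 96.9 mm is the smaller dimension).
Effective length L_e = KL = 0.7×5.48 m = 3836 mm.
Euler critical load P_cr = π²EI/L_e² = π²×116000×1.456×10^7/3836² = 1.133×10^6 N.
P_allow = P_cr/n = 1.133×10^6/3.92 = 288900 N.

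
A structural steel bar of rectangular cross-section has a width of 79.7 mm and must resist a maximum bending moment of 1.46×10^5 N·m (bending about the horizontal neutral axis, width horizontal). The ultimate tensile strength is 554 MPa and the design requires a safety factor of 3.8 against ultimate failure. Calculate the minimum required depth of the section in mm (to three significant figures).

h = 275 mm

σ_allow = 554/3.8 = 145.8 MPa.
For a rectangular section σ = 6M/(bh²), so h² = 6M/(b σ_allow) = 6×1.4600×10^8/(79.7×145.8) = 75390 mm².
h = 274.6 mm.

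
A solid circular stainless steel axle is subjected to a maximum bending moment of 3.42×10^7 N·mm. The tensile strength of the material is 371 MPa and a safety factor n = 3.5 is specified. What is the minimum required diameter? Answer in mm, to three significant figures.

d = 149 mm

σ_allow = 371/3.5 = 106.0 MPa.
For a solid circular section σ = 32M/(πd³), so d³ = 32M/(π σ_allow) = 32×3.4200×10^7/(π×106.0) = 3.286×10^6 mm³.
d = 148.7 mm.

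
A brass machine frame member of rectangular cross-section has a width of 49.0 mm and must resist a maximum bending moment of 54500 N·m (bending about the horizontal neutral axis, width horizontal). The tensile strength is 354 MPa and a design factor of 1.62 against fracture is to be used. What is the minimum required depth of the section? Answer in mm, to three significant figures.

h = 175 mm

σ_allow = 354/1.62 = 218.5 MPa.
For a rectangular section σ = 6M/(bh²), so h² = 6M/(b σ_allow) = 6×5.4500×10^7/(49.0×218.5) = 30540 mm².
h = 174.8 mm.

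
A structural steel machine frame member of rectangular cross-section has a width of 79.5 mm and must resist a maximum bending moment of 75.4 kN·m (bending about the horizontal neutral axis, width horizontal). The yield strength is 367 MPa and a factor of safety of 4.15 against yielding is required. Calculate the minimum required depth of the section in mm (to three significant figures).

σ_allow = 367/4.15 = 88.43 MPa.
For a rectangular section σ = 6M/(bh²), so h² = 6M/(b σ_allow) = 6×7.5400×10^7/(79.5×88.43) = 64350 mm².
h = 253.7 mm.

h = 254 mm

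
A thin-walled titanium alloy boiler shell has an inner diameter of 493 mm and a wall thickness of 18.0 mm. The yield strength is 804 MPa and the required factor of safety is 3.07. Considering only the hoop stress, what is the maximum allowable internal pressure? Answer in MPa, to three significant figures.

p_allow = 19.1 MPa

σ_allow = 804/3.07 = 261.9 MPa.
σ_h = pD/(2t) → p_allow = 2σ_allow t/D = 2×261.9×18.0/493 = 19.12 MPa.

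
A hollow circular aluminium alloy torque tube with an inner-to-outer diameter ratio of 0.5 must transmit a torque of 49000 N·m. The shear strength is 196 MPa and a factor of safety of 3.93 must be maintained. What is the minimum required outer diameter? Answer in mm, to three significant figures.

τ_allow = 196/3.93 = 49.87 MPa.
For a hollow shaft τ = 16T/[πd_o³(1−k⁴)] with k = 0.5, so 1−k⁴ = 0.9375.
d_o³ = 16T/[π τ_allow (1−k⁴)] = 16×4.9000×10^7/(π×49.87×0.9375) = 5.337×10^6 mm³.
d_o = 174.8 mm.

d_o = 175 mm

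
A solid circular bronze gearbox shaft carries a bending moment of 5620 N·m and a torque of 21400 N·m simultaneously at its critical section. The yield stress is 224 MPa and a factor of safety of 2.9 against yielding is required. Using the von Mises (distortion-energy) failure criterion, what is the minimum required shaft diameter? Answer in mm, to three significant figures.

σ_allow = σ_y/n = 224/2.9 = 77.24 MPa.
For a solid shaft σ_b = 32M/(πd³) and τ = 16T/(πd³), so the von Mises stress is σ' = (16/πd³)·√(4M²+3T²).
√(4M²+3T²) = √(4×(5.620×10^6)² + 3×(2.140×10^7)²) = 3.873×10^7 N·mm.
d³ = 16×3.873×10^7/(π×77.24) = 2.554×10^6 mm³.
d = 136.7 mm.

d = 137 mm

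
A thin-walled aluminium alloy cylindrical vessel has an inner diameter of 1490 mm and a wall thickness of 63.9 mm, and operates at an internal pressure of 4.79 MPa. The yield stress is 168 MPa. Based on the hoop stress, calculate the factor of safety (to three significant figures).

n = 3.01

σ_h = pD/(2t) = 4.79×1490/(2×63.9) = 55.85 MPa.
n = 168/55.85 = 3.008.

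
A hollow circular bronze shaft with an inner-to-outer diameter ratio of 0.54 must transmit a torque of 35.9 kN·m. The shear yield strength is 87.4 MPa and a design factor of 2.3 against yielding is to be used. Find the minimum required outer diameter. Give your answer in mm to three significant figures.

d_o = 174 mm

τ_allow = 87.4/2.3 = 38.00 MPa.
For a hollow shaft τ = 16T/[πd_o³(1−k⁴)] with k = 0.54, so 1−k⁴ = 0.9150.
d_o³ = 16T/[π τ_allow (1−k⁴)] = 16×3.5900×10^7/(π×38.00×0.9150) = 5.259×10^6 mm³.
d_o = 173.9 mm.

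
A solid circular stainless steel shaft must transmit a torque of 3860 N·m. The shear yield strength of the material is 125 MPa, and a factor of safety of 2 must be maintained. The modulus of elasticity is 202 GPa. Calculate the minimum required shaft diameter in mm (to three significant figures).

Allowable shear stress τ_allow = 125/2 = 62.50 MPa.
For a solid shaft τ = 16T/(πd³), so d³ = 16T/(π τ_allow) = 16×3860000/(π×62.50) = 314500 mm³.
d = (314500)^(1/3) = 68.01 mm.

d = 68.0 mm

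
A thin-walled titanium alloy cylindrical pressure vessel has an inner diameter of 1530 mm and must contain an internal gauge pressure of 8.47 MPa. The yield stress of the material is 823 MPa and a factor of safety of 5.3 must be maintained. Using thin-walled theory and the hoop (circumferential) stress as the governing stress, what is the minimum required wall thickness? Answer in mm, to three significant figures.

σ_allow = 823/5.3 = 155.3 MPa.
Hoop stress σ_h = pD/(2t), so t = pD/(2σ_allow) = 8.47×1530/(2×155.3) = 41.73 mm.

t = 41.7 mm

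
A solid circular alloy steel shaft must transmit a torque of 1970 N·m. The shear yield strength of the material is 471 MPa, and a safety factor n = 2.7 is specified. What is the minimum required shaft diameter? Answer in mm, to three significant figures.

Allowable shear stress τ_allow = 471/2.7 = 174.4 MPa.
For a solid shaft τ = 16T/(πd³), so d³ = 16T/(π τ_allow) = 16×1970000/(π×174.4) = 57510 mm³.
d = (57510)^(1/3) = 38.60 mm.

d = 38.6 mm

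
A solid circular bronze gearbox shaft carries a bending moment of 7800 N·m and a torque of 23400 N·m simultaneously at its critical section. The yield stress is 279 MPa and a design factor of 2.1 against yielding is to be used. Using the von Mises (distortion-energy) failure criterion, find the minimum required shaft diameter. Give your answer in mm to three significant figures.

d = 119 mm

σ_allow = σ_y/n = 279/2.1 = 132.9 MPa.
For a solid shaft σ_b = 32M/(πd³) and τ = 16T/(πd³), so the von Mises stress is σ' = (16/πd³)·√(4M²+3T²).
√(4M²+3T²) = √(4×(7.800×10^6)² + 3×(2.340×10^7)²) = 4.343×10^7 N·mm.
d³ = 16×4.343×10^7/(π×132.9) = 1.665×10^6 mm³.
d = 118.5 mm.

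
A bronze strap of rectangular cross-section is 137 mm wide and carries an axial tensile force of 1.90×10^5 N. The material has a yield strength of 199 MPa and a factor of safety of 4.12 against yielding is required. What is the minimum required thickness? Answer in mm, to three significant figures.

t = 28.7 mm

σ_allow = 199/4.12 = 48.30 MPa.
Required area A = F/σ_allow = 190000/48.30 = 3934 mm².
t = A/w = 3934/137 = 28.71 mm.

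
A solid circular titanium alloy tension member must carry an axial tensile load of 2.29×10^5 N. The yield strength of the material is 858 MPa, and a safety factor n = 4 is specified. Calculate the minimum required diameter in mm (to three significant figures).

d = 36.9 mm

Allowable stress σ_allow = 858/4 = 214.5 MPa.
Required area A = F/σ_allow = 229000/214.5 = 1068 mm².
A = πd²/4 → d = √(4A/π) = 36.87 mm.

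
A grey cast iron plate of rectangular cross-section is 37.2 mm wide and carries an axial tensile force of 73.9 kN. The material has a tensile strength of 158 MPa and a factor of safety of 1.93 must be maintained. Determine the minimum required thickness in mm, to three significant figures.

σ_allow = 158/1.93 = 81.87 MPa.
Required area A = F/σ_allow = 73900/81.87 = 902.7 mm².
t = A/w = 902.7/37.2 = 24.27 mm.

t = 24.3 mm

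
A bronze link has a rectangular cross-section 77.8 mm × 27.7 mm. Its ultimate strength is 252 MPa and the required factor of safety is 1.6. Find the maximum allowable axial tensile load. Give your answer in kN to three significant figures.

F_allow = 339 kN

σ_allow = 252/1.6 = 157.5 MPa.
A = 77.8×27.7 = 2155 mm².
F_allow = σ_allow × A = 157.5×2155 = 339400 N.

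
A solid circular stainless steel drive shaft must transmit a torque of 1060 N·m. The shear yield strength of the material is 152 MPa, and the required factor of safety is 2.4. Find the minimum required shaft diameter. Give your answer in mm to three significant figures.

d = 44.0 mm

Allowable shear stress τ_allow = 152/2.4 = 63.33 MPa.
For a solid shaft τ = 16T/(πd³), so d³ = 16T/(π τ_allow) = 16×1060000/(π×63.33) = 85240 mm³.
d = (85240)^(1/3) = 44.01 mm.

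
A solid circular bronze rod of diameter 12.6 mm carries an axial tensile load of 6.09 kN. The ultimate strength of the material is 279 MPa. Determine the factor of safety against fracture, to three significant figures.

n = 5.71

A = πd²/4 = 124.7 mm².
σ = F/A = 6090.0/124.7 = 48.84 MPa.
n = 279/48.84 = 5.712.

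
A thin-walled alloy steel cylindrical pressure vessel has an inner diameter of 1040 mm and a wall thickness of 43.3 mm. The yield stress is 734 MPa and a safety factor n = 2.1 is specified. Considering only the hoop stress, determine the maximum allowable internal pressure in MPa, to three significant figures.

σ_allow = 734/2.1 = 349.5 MPa.
σ_h = pD/(2t) → p_allow = 2σ_allow t/D = 2×349.5×43.3/1040 = 29.10 MPa.

p_allow = 29.1 MPa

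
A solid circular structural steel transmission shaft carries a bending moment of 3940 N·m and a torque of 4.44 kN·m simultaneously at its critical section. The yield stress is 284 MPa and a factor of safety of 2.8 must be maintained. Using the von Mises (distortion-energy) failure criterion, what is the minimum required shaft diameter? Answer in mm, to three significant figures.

σ_allow = σ_y/n = 284/2.8 = 101.4 MPa.
For a solid shaft σ_b = 32M/(πd³) and τ = 16T/(πd³), so the von Mises stress is σ' = (16/πd³)·√(4M²+3T²).
√(4M²+3T²) = √(4×(3.940×10^6)² + 3×(4.440×10^6)²) = 1.101×10^7 N·mm.
d³ = 16×1.101×10^7/(π×101.4) = 552900 mm³.
d = 82.07 mm.

d = 82.1 mm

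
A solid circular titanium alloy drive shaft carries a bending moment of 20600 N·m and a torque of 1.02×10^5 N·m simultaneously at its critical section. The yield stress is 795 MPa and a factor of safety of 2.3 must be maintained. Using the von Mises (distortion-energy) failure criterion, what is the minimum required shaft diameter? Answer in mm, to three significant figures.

d = 139 mm

σ_allow = σ_y/n = 795/2.3 = 345.7 MPa.
For a solid shaft σ_b = 32M/(πd³) and τ = 16T/(πd³), so the von Mises stress is σ' = (16/πd³)·√(4M²+3T²).
√(4M²+3T²) = √(4×(2.060×10^7)² + 3×(1.020×10^8)²) = 1.814×10^8 N·mm.
d³ = 16×1.814×10^8/(π×345.7) = 2.673×10^6 mm³.
d = 138.8 mm.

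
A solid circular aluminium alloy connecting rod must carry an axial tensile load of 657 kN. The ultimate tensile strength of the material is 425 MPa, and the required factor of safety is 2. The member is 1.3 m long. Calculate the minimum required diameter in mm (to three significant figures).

d = 62.7 mm

Allowable stress σ_allow = 425/2 = 212.5 MPa.
Required area A = F/σ_allow = 657000/212.5 = 3092 mm².
A = πd²/4 → d = √(4A/π) = 62.74 mm.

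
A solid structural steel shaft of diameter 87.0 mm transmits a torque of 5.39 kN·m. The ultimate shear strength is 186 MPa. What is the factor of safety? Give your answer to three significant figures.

τ = 16T/(πd³) = 16×5390000/(π×87.0³) = 41.69 MPa.
n = τ_limit/τ = 186/41.69 = 4.462.

n = 4.46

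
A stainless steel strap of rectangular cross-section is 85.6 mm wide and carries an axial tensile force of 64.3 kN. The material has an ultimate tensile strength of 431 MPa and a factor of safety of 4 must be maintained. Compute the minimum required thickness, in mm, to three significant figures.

σ_allow = 431/4 = 107.8 MPa.
Required area A = F/σ_allow = 64300/107.8 = 596.8 mm².
t = A/w = 596.8/85.6 = 6.971 mm.

t = 6.97 mm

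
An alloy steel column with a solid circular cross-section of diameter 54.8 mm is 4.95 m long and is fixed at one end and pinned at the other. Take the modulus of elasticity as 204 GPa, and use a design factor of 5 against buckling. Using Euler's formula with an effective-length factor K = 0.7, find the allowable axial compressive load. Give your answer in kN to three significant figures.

I = πd⁴/64 = π×54.8⁴/64 = 442700 mm⁴.
Effective length L_e = KL = 0.7×4.95 m = 3465 mm.
Euler critical load P_cr = π²EI/L_e² = π²×204000×442700/3465² = 74240 N.
P_allow = P_cr/n = 74240/5 = 14850 N.

P_allow = 14.8 kN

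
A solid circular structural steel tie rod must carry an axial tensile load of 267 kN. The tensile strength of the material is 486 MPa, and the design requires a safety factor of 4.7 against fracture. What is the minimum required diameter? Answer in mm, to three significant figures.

Allowable stress σ_allow = 486/4.7 = 103.4 MPa.
Required area A = F/σ_allow = 267000/103.4 = 2582 mm².
A = πd²/4 → d = √(4A/π) = 57.34 mm.

d = 57.3 mm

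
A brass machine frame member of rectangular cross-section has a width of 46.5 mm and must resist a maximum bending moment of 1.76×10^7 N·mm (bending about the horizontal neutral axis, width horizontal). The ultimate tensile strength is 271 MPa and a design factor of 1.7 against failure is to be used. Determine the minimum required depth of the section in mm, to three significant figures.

σ_allow = 271/1.7 = 159.4 MPa.
For a rectangular section σ = 6M/(bh²), so h² = 6M/(b σ_allow) = 6×1.7600×10^7/(46.5×159.4) = 14250 mm².
h = 119.4 mm.

h = 119 mm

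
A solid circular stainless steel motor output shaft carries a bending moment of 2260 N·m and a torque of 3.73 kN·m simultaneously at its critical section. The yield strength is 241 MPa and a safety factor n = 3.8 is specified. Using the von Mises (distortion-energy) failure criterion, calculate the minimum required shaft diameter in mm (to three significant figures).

d = 85.9 mm

σ_allow = σ_y/n = 241/3.8 = 63.42 MPa.
For a solid shaft σ_b = 32M/(πd³) and τ = 16T/(πd³), so the von Mises stress is σ' = (16/πd³)·√(4M²+3T²).
√(4M²+3T²) = √(4×(2.260×10^6)² + 3×(3.730×10^6)²) = 7.885×10^6 N·mm.
d³ = 16×7.885×10^6/(π×63.42) = 633200 mm³.
d = 85.87 mm.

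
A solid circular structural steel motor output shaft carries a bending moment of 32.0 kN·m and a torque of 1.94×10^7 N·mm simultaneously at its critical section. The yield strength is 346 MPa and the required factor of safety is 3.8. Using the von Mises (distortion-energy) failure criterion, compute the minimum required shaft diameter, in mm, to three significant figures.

σ_allow = σ_y/n = 346/3.8 = 91.05 MPa.
For a solid shaft σ_b = 32M/(πd³) and τ = 16T/(πd³), so the von Mises stress is σ' = (16/πd³)·√(4M²+3T²).
√(4M²+3T²) = √(4×(3.200×10^7)² + 3×(1.940×10^7)²) = 7.228×10^7 N·mm.
d³ = 16×7.228×10^7/(π×91.05) = 4.043×10^6 mm³.
d = 159.3 mm.

d = 159 mm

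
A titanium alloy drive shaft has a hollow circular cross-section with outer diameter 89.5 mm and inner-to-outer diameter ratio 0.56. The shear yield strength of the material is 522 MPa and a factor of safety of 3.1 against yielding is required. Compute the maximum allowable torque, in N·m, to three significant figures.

T_allow = 21400 N·m

τ_allow = 522/3.1 = 168.4 MPa.
For a hollow shaft T_allow = τ_allow·πd_o³(1−k⁴)/16 with 1−k⁴ = 0.9017, so πd_o³(1−k⁴)/16 = 126900 mm³.
T_allow = 168.4×126900 = 2.137×10^7 N·mm = 21370 N·m.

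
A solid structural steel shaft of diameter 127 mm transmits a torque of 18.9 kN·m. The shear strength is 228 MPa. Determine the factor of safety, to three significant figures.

n = 4.85

τ = 16T/(πd³) = 16×1.8900×10^7/(π×127³) = 46.99 MPa.
n = τ_limit/τ = 228/46.99 = 4.852.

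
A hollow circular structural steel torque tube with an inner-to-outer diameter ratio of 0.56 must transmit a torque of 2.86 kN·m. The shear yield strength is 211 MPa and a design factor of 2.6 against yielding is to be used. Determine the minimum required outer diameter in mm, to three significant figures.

d_o = 58.4 mm

τ_allow = 211/2.6 = 81.15 MPa.
For a hollow shaft τ = 16T/[πd_o³(1−k⁴)] with k = 0.56, so 1−k⁴ = 0.9017.
d_o³ = 16T/[π τ_allow (1−k⁴)] = 16×2860000/(π×81.15×0.9017) = 199100 mm³.
d_o = 58.39 mm.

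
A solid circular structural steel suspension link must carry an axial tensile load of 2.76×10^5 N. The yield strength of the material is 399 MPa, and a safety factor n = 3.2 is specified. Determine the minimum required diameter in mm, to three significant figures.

d = 53.1 mm

Allowable stress σ_allow = 399/3.2 = 124.7 MPa.
Required area A = F/σ_allow = 276000/124.7 = 2214 mm².
A = πd²/4 → d = √(4A/π) = 53.09 mm.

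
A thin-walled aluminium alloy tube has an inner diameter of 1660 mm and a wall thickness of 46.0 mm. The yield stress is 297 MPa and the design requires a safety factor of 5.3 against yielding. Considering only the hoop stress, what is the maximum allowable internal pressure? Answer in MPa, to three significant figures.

p_allow = 3.11 MPa

σ_allow = 297/5.3 = 56.04 MPa.
σ_h = pD/(2t) → p_allow = 2σ_allow t/D = 2×56.04×46.0/1660 = 3.106 MPa.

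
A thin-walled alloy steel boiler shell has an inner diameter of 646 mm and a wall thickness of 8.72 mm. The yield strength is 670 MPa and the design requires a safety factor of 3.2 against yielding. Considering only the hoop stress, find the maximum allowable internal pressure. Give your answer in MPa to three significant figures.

p_allow = 5.65 MPa

σ_allow = 670/3.2 = 209.4 MPa.
σ_h = pD/(2t) → p_allow = 2σ_allow t/D = 2×209.4×8.72/646 = 5.652 MPa.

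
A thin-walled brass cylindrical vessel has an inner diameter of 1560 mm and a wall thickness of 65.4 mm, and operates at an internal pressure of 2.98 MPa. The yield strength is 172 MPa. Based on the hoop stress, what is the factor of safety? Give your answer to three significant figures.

n = 4.84

σ_h = pD/(2t) = 2.98×1560/(2×65.4) = 35.54 MPa.
n = 172/35.54 = 4.839.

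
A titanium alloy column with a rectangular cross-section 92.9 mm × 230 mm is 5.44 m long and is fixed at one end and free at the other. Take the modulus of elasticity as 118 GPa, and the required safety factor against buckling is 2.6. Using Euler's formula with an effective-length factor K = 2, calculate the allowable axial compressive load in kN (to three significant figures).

P_allow = 58.1 kN

Buckling occurs about the weak axis: I_min = h·b³/12 = 230×92.9³/12 = 1.537×10^7 mm⁴ (b = 92.9 mm is the smaller dimension).
Effective length L_e = KL = 2×5.44 m = 10880 mm.
Euler critical load P_cr = π²EI/L_e² = π²×118000×1.537×10^7/10880² = 151200 N.
P_allow = P_cr/n = 151200/2.6 = 58150 N.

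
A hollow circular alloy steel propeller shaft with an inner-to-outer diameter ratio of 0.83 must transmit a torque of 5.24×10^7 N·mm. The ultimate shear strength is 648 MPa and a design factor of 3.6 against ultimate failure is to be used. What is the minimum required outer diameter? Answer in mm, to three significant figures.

τ_allow = 648/3.6 = 180.0 MPa.
For a hollow shaft τ = 16T/[πd_o³(1−k⁴)] with k = 0.83, so 1−k⁴ = 0.5254.
d_o³ = 16T/[π τ_allow (1−k⁴)] = 16×5.2400×10^7/(π×180.0×0.5254) = 2.822×10^6 mm³.
d_o = 141.3 mm.

d_o = 141 mm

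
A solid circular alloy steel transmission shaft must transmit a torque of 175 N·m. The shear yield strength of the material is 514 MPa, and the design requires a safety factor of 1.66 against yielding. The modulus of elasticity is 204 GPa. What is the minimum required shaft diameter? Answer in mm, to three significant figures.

d = 14.2 mm

Allowable shear stress τ_allow = 514/1.66 = 309.6 MPa.
For a solid shaft τ = 16T/(πd³), so d³ = 16T/(π τ_allow) = 16×175000/(π×309.6) = 2878 mm³.
d = (2878)^(1/3) = 14.22 mm.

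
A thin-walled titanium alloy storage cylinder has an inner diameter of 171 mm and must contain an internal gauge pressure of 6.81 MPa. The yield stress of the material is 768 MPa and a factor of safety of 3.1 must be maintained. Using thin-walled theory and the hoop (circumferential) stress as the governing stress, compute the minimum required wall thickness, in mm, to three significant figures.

t = 2.35 mm

σ_allow = 768/3.1 = 247.7 MPa.
Hoop stress σ_h = pD/(2t), so t = pD/(2σ_allow) = 6.81×171/(2×247.7) = 2.350 mm.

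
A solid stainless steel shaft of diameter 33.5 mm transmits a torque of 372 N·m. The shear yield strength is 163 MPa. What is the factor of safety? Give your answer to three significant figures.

n = 3.23

τ = 16T/(πd³) = 16×372000/(π×33.5³) = 50.39 MPa.
n = τ_limit/τ = 163/50.39 = 3.235.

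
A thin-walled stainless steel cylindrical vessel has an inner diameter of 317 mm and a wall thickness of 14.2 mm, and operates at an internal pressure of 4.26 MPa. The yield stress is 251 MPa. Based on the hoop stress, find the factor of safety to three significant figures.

σ_h = pD/(2t) = 4.26×317/(2×14.2) = 47.55 MPa.
n = 251/47.55 = 5.279.

n = 5.28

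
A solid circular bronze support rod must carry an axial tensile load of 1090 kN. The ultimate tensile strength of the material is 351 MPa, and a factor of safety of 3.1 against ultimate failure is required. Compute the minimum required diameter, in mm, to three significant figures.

Allowable stress σ_allow = 351/3.1 = 113.2 MPa.
Required area A = F/σ_allow = 1090000/113.2 = 9627 mm².
A = πd²/4 → d = √(4A/π) = 110.7 mm.

d = 111 mm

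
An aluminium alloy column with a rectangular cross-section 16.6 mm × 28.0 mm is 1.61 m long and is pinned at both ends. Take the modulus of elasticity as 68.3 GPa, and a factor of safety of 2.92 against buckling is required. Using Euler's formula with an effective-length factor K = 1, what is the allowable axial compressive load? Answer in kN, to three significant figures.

Buckling occurs about the weak axis: I_min = h·b³/12 = 28.0×16.6³/12 = 10670 mm⁴ (b = 16.6 mm is the smaller dimension).
Effective length L_e = KL = 1×1.61 m = 1610 mm.
Euler critical load P_cr = π²EI/L_e² = π²×68300×10670/1610² = 2776 N.
P_allow = P_cr/n = 2776/2.92 = 950.6 N.

P_allow = 0.951 kN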